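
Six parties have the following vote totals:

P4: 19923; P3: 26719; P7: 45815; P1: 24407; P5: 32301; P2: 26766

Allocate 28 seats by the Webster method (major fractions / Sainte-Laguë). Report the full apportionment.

Standard divisor 175931/28 ≈ 6283.25; standard quotas: P4 3.171, P3 4.252, P7 7.292, P1 3.884, P5 5.141, P2 4.260.
Rounding to the nearest integer gives 3, 4, 7, 4, 5, 4 = 27 seats, so the divisor must be adjusted.
With modified divisor 6000: modified quotas P4 3.321, P3 4.453, P7 7.636, P1 4.068, P5 5.383, P2 4.461.
Rounding to the nearest integer: P4 3, P3 4, P7 8, P1 4, P5 5, P2 4 (total 28).

P4=3; P3=4; P7=8; P1=4; P5=5; P2=4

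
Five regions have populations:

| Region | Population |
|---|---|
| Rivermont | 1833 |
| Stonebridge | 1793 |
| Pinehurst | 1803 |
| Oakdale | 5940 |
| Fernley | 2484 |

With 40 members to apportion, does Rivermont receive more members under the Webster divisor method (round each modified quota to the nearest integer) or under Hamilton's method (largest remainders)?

Hamilton

Webster: Rivermont 5, Stonebridge 5, Pinehurst 5, Oakdale 18, Fernley 7.
Hamilton: Rivermont 6, Stonebridge 5, Pinehurst 5, Oakdale 17, Fernley 7.
Rivermont gets 5 under Webster and 6 under Hamilton.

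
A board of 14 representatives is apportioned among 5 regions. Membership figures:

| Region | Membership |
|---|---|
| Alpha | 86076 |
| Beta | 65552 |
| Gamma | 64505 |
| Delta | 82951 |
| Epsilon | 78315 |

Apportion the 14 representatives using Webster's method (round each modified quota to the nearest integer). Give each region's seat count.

Standard divisor 377399/14 ≈ 26957.071; standard quotas: Alpha 3.193, Beta 2.432, Gamma 2.393, Delta 3.077, Epsilon 2.905.
Rounding to the nearest integer gives 3, 2, 2, 3, 3 = 13 seats, so the divisor must be adjusted.
With modified divisor 26011: modified quotas Alpha 3.309, Beta 2.520, Gamma 2.480, Delta 3.189, Epsilon 3.011.
Rounding to the nearest integer: Alpha 3, Beta 3, Gamma 2, Delta 3, Epsilon 3 (total 14).

Alpha 3; Beta 3; Gamma 2; Delta 3; Epsilon 3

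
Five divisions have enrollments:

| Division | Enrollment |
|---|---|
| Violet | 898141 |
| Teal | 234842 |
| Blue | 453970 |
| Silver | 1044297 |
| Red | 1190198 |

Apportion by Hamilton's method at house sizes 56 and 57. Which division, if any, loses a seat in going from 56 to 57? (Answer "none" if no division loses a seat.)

Teal

At 56 seats: Violet 13, Teal 4, Blue 7, Silver 15, Red 17.
At 57 seats: Violet 13, Teal 3, Blue 7, Silver 16, Red 18.
Teal drops from 4 to 3.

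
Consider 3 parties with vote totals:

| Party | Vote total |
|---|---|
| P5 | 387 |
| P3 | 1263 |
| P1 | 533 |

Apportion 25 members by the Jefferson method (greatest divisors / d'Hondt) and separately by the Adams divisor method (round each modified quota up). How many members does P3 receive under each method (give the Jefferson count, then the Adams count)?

15 and 14

Jefferson: P5 4, P3 15, P1 6.
Adams: P5 5, P3 14, P1 6.
P3 gets 15 under Jefferson and 14 under Adams.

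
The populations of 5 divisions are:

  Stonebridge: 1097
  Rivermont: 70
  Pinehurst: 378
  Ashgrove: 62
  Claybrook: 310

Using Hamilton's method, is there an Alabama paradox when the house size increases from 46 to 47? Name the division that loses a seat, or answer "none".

At 46 seats: Stonebridge 26, Rivermont 2, Pinehurst 9, Ashgrove 2, Claybrook 7.
At 47 seats: Stonebridge 27, Rivermont 2, Pinehurst 9, Ashgrove 1, Claybrook 8.
Ashgrove drops from 2 to 1.

Ashgrove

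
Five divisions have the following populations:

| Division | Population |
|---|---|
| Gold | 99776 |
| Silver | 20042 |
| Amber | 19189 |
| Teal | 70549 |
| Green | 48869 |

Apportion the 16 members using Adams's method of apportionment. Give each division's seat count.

Gold: 6, Silver: 2, Amber: 1, Teal: 4, Green: 3

Standard divisor 258425/16 ≈ 16151.562; standard quotas: Gold 6.177, Silver 1.241, Amber 1.188, Teal 4.368, Green 3.026.
Rounding up gives 7, 2, 2, 5, 4 = 20 seats, so the divisor must be adjusted.
With modified divisor 19600: modified quotas Gold 5.091, Silver 1.023, Amber 0.979, Teal 3.599, Green 2.493.
Rounding up: Gold 6, Silver 2, Amber 1, Teal 4, Green 3 (total 16).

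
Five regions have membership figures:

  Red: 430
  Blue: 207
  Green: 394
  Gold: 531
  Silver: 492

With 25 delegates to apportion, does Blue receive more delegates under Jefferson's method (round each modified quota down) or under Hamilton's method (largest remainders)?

Hamilton

Jefferson: Red 5, Blue 2, Green 5, Gold 7, Silver 6.
Hamilton: Red 5, Blue 3, Green 5, Gold 6, Silver 6.
Blue gets 2 under Jefferson and 3 under Hamilton.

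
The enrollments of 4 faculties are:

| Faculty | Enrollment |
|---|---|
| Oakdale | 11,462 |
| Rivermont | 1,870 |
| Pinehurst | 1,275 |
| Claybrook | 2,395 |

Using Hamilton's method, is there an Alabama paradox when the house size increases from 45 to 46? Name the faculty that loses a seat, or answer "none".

Pinehurst

At 45 seats: Oakdale 30, Rivermont 5, Pinehurst 4, Claybrook 6.
At 46 seats: Oakdale 31, Rivermont 5, Pinehurst 3, Claybrook 7.
Pinehurst drops from 4 to 3.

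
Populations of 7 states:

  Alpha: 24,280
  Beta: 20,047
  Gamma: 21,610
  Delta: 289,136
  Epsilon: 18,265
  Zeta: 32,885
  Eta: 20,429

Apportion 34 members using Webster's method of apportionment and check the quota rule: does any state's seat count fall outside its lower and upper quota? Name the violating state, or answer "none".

Standard quotas: Alpha 1.935, Beta 1.598, Gamma 1.722, Delta 23.041, Epsilon 1.456, Zeta 2.621, Eta 1.628.
Webster allocation: Alpha 2, Beta 2, Gamma 2, Delta 22, Epsilon 1, Zeta 3, Eta 2.
Delta has quota 23.041 (lower 23, upper 24) but receives 22 — outside the quota interval.

Delta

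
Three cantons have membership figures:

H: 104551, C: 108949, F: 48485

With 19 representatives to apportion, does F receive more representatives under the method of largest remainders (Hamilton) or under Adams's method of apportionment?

Hamilton: H 8, C 8, F 3.
Adams: H 7, C 8, F 4.
F gets 3 under Hamilton and 4 under Adams.

Adams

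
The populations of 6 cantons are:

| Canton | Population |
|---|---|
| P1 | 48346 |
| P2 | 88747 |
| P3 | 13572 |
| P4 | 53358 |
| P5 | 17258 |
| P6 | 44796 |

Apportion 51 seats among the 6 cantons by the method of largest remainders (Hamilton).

Total 266077; standard divisor 266077/51 ≈ 5217.196.
Standard quotas: P1 9.2667, P2 17.0105, P3 2.6014, P4 10.2273, P5 3.3079, P6 8.5862.
Lower quotas: P1 9, P2 17, P3 2, P4 10, P5 3, P6 8 (sum 49, leaving 2 seats).
Remainders in descending order: P3 0.6014, P6 0.5862, P5 0.3079, P1 0.2667, P4 0.2273, P2 0.0105.
The surplus seats go to P3, P6.

P1 9, P2 17, P3 3, P4 10, P5 3, P6 9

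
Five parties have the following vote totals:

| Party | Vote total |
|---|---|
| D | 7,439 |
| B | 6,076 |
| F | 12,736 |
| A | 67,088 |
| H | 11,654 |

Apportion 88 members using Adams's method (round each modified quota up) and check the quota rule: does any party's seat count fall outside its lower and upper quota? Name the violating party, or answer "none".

Standard quotas: D 6.235, B 5.093, F 10.675, A 56.230, H 9.768.
Adams allocation: D 7, B 5, F 11, A 55, H 10.
A has quota 56.230 (lower 56, upper 57) but receives 55 — outside the quota interval.

A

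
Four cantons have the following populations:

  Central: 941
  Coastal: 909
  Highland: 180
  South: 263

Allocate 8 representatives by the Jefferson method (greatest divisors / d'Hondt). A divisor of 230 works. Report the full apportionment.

With modified divisor 230: modified quotas Central 4.091, Coastal 3.952, Highland 0.783, South 1.143.
Rounding down: Central 4, Coastal 3, Highland 0, South 1 (total 8).

Central 4, Coastal 3, Highland 0, South 1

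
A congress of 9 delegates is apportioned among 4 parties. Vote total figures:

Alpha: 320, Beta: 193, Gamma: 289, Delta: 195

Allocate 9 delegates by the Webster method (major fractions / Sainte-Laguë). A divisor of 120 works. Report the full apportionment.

Alpha 3, Beta 2, Gamma 2, Delta 2

With modified divisor 120: modified quotas Alpha 2.667, Beta 1.608, Gamma 2.408, Delta 1.625.
Rounding to the nearest integer: Alpha 3, Beta 2, Gamma 2, Delta 2 (total 9).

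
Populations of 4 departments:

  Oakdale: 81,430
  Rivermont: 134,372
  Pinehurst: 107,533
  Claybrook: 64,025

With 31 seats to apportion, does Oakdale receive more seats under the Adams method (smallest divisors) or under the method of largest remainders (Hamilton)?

Adams

Adams: Oakdale 7, Rivermont 10, Pinehurst 9, Claybrook 5.
Hamilton: Oakdale 6, Rivermont 11, Pinehurst 9, Claybrook 5.
Oakdale gets 7 under Adams and 6 under Hamilton.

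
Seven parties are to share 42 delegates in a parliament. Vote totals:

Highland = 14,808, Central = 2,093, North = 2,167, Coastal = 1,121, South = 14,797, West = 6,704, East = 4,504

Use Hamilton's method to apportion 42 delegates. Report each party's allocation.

The standard divisor is 46194/42 ≈ 1099.857.
Standard quotas: Highland 13.4636, Central 1.9030, North 1.9703, Coastal 1.0192, South 13.4536, West 6.0953, East 4.0951.
Lower quotas: Highland 13, Central 1, North 1, Coastal 1, South 13, West 6, East 4 (sum 39, leaving 3 seats).
Remainders in descending order: North 0.9703, Central 0.9030, Highland 0.4636, South 0.4536, West 0.0953, East 0.0951, Coastal 0.0192.
Largest remainders: North, Central, Highland receive the extra seats.

Highland 14, Central 2, North 2, Coastal 1, South 13, West 6, East 4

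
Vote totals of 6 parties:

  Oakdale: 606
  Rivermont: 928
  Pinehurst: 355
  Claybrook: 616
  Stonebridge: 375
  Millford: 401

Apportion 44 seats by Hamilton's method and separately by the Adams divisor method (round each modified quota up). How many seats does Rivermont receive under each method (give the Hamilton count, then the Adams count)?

Hamilton: Oakdale 8, Rivermont 13, Pinehurst 5, Claybrook 8, Stonebridge 5, Millford 5.
Adams: Oakdale 8, Rivermont 12, Pinehurst 5, Claybrook 8, Stonebridge 5, Millford 6.
Rivermont gets 13 under Hamilton and 12 under Adams.

13 and 12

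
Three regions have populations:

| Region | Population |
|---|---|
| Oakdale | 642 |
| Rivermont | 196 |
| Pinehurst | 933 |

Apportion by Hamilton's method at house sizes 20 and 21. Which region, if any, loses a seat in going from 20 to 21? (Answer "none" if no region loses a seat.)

none

At 20 seats: Oakdale 7, Rivermont 2, Pinehurst 11.
At 21 seats: Oakdale 8, Rivermont 2, Pinehurst 11.
No region's allocation decreased.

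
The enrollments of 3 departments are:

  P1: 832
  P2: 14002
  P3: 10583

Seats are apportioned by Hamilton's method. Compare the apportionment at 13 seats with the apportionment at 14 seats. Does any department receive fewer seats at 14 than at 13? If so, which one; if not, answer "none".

At 13 seats: P1 1, P2 7, P3 5.
At 14 seats: P1 0, P2 8, P3 6.
P1 drops from 1 to 0.

P1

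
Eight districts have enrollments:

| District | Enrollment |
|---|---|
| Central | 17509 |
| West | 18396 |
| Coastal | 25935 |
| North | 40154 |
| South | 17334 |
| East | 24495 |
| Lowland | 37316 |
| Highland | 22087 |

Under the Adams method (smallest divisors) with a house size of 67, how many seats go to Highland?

Standard divisor 203226/67 ≈ 3033.224; standard quotas: Central 5.772, West 6.065, Coastal 8.550, North 13.238, South 5.715, East 8.076, Lowland 12.302, Highland 7.282.
Rounding up gives 6, 7, 9, 14, 6, 9, 13, 8 = 72 seats, so the divisor must be adjusted.
With modified divisor 3200: modified quotas Central 5.472, West 5.749, Coastal 8.105, North 12.548, South 5.417, East 7.655, Lowland 11.661, Highland 6.902.
Rounding up: Central 6, West 6, Coastal 9, North 13, South 6, East 8, Lowland 12, Highland 7 (total 67).
Highland receives 7.

7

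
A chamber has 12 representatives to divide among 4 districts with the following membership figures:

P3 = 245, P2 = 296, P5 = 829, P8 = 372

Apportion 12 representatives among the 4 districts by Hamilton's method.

P3: 2, P2: 2, P5: 6, P8: 2

Total 1742; standard divisor 1742/12 ≈ 145.167.
Standard quotas: P3 1.688, P2 2.039, P5 5.711, P8 2.563.
Lower quotas: P3 1, P2 2, P5 5, P8 2 (sum 10, leaving 2 seats).
Remainders in descending order: P5 0.711, P3 0.688, P8 0.563, P2 0.039.
The surplus seats go to P5, P3.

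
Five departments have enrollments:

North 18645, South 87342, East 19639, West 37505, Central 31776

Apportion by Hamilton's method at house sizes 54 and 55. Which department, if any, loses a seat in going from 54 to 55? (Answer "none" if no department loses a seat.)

East

At 54 seats: North 5, South 24, East 6, West 10, Central 9.
At 55 seats: North 5, South 25, East 5, West 11, Central 9.
East drops from 6 to 5.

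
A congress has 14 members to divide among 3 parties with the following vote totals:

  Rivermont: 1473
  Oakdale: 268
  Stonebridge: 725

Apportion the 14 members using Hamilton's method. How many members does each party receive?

Total 2466; standard divisor 2466/14 ≈ 176.143.
Standard quotas: Rivermont 8.363, Oakdale 1.521, Stonebridge 4.116.
Lower quotas: Rivermont 8, Oakdale 1, Stonebridge 4 (sum 13, leaving 1 seat).
Remainders in descending order: Oakdale 0.521, Rivermont 0.363, Stonebridge 0.116.
The surplus seat goes to Oakdale.

Rivermont 8, Oakdale 2, Stonebridge 4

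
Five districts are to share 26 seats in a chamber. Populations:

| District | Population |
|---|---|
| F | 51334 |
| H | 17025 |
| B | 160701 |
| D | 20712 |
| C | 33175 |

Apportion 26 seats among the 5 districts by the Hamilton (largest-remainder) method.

The standard divisor is 282947/26 ≈ 10882.577.
Standard quotas: F 4.7171, H 1.5644, B 14.7668, D 1.9032, C 3.0485.
Lower quotas: F 4, H 1, B 14, D 1, C 3 (sum 23, leaving 3 seats).
Remainders in descending order: D 0.9032, B 0.7668, F 0.7171, H 0.5644, C 0.0485.
Largest remainders: D, B, F receive the extra seats.

F: 5; H: 1; B: 15; D: 2; C: 3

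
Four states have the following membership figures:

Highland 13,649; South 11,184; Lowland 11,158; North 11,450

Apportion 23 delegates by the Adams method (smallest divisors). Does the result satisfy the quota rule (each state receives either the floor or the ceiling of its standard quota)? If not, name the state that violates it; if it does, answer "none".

Standard quotas: Highland 6.617, South 5.422, Lowland 5.410, North 5.551.
Adams allocation: Highland 7, South 5, Lowland 5, North 6.
Every allocation lies between the lower and upper quota.

none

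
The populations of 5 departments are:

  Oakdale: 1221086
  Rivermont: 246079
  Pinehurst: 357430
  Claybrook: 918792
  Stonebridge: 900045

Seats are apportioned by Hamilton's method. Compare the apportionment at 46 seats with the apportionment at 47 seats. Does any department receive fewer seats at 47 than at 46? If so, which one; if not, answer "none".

none

At 46 seats: Oakdale 15, Rivermont 3, Pinehurst 5, Claybrook 12, Stonebridge 11.
At 47 seats: Oakdale 16, Rivermont 3, Pinehurst 5, Claybrook 12, Stonebridge 11.
No department's allocation decreased.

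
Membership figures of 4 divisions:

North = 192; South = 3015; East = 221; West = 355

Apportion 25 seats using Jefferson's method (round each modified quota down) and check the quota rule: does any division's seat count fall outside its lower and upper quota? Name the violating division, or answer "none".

Standard quotas: North 1.269, South 19.925, East 1.460, West 2.346.
Jefferson allocation: North 1, South 21, East 1, West 2.
South has quota 19.925 (lower 19, upper 20) but receives 21 — outside the quota interval.

South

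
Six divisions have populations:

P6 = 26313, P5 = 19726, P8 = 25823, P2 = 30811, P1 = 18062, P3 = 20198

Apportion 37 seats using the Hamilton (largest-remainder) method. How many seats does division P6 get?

The standard divisor is 140933/37 = 3809.
Standard quotas: P6 6.9081, P5 5.1788, P8 6.7795, P2 8.0890, P1 4.7419, P3 5.3027.
Lower quotas: P6 6, P5 5, P8 6, P2 8, P1 4, P3 5 (sum 34, leaving 3 seats).
Remainders in descending order: P6 0.9081, P8 0.7795, P1 0.7419, P3 0.3027, P5 0.1788, P2 0.0890.
Largest remainders: P6, P8, P1 receive the extra seats.
P6 receives 7.

7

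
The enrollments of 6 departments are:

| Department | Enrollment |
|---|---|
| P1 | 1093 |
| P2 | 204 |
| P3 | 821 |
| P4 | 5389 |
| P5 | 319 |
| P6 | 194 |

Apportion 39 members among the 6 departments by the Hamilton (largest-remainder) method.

Total 8020; standard divisor 8020/39 ≈ 205.641.
Standard quotas: P1 5.3151, P2 0.9920, P3 3.9924, P4 26.2059, P5 1.5512, P6 0.9434.
Lower quotas: P1 5, P2 0, P3 3, P4 26, P5 1, P6 0 (sum 35, leaving 4 seats).
Remainders in descending order: P3 0.9924, P2 0.9920, P6 0.9434, P5 0.5512, P1 0.3151, P4 0.2059.
Largest remainders: P3, P2, P6, P5 receive the extra seats.

P1=5; P2=1; P3=4; P4=26; P5=2; P6=1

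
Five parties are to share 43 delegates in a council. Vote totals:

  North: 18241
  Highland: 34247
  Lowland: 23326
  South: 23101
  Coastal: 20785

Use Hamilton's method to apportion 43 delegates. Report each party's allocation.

The standard divisor is 119700/43 ≈ 2783.721.
Standard quotas: North 6.5527, Highland 12.3026, Lowland 8.3794, South 8.2986, Coastal 7.4666.
Lower quotas: North 6, Highland 12, Lowland 8, South 8, Coastal 7 (sum 41, leaving 2 seats).
Remainders in descending order: North 0.5527, Coastal 0.4666, Lowland 0.3794, Highland 0.3026, South 0.2986.
Largest remainders: North, Coastal receive the extra seats.

North 7, Highland 12, Lowland 8, South 8, Coastal 8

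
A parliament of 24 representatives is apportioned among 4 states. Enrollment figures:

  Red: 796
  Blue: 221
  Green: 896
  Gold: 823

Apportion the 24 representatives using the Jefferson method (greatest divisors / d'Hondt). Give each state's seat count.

Standard divisor 2736/24 ≈ 114; standard quotas: Red 6.982, Blue 1.939, Green 7.860, Gold 7.219.
Rounding down gives 6, 1, 7, 7 = 21 seats, so the divisor must be adjusted.
With modified divisor 107: modified quotas Red 7.439, Blue 2.065, Green 8.374, Gold 7.692.
Rounding down: Red 7, Blue 2, Green 8, Gold 7 (total 24).

Red=7; Blue=2; Green=8; Gold=7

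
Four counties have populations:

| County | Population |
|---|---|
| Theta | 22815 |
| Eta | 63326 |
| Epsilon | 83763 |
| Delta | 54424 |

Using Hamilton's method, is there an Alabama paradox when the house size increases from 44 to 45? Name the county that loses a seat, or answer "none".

At 44 seats: Theta 5, Eta 12, Epsilon 16, Delta 11.
At 45 seats: Theta 4, Eta 13, Epsilon 17, Delta 11.
Theta drops from 5 to 4.

Theta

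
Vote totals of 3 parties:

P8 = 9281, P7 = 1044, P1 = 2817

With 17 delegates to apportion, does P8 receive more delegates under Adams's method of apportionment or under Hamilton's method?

Hamilton

Adams: P8 11, P7 2, P1 4.
Hamilton: P8 12, P7 1, P1 4.
P8 gets 11 under Adams and 12 under Hamilton.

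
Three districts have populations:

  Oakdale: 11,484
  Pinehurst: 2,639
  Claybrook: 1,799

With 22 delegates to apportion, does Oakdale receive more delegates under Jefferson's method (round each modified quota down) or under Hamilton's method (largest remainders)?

Jefferson

Jefferson: Oakdale 17, Pinehurst 3, Claybrook 2.
Hamilton: Oakdale 16, Pinehurst 4, Claybrook 2.
Oakdale gets 17 under Jefferson and 16 under Hamilton.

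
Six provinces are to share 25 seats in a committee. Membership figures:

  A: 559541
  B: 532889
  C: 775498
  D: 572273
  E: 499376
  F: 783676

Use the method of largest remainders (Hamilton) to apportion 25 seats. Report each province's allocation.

A: 4, B: 4, C: 5, D: 4, E: 3, F: 5

Total 3723253; standard divisor 3723253/25 ≈ 148930.12.
Standard quotas: A 3.7571, B 3.5781, C 5.2071, D 3.8426, E 3.3531, F 5.2620.
Lower quotas: A 3, B 3, C 5, D 3, E 3, F 5 (sum 22, leaving 3 seats).
Remainders in descending order: D 0.8426, A 0.7571, B 0.5781, E 0.3531, F 0.2620, C 0.2071.
Largest remainders: D, A, B receive the extra seats.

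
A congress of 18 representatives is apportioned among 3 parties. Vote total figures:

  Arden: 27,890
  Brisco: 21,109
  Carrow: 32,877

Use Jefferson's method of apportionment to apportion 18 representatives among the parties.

Standard divisor 81876/18 ≈ 4548.667; standard quotas: Arden 6.131, Brisco 4.641, Carrow 7.228.
Rounding down gives 6, 4, 7 = 17 seats, so the divisor must be adjusted.
With modified divisor 4200: modified quotas Arden 6.640, Brisco 5.026, Carrow 7.828.
Rounding down: Arden 6, Brisco 5, Carrow 7 (total 18).

Arden: 6, Brisco: 5, Carrow: 7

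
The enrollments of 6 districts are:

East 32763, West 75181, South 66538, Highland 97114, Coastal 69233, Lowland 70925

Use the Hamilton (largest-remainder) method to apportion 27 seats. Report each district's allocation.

The standard divisor is 411754/27 ≈ 15250.148.
Standard quotas: East 2.1484, West 4.9299, South 4.3631, Highland 6.3681, Coastal 4.5398, Lowland 4.6508.
Lower quotas: East 2, West 4, South 4, Highland 6, Coastal 4, Lowland 4 (sum 24, leaving 3 seats).
Remainders in descending order: West 0.9299, Lowland 0.6508, Coastal 0.5398, Highland 0.3681, South 0.3631, East 0.1484.
Largest remainders: West, Lowland, Coastal receive the extra seats.

East 2, West 5, South 4, Highland 6, Coastal 5, Lowland 5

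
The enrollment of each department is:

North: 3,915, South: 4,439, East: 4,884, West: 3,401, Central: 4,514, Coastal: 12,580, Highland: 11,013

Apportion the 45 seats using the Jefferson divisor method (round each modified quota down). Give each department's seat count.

Standard divisor 44746/45 ≈ 994.356; standard quotas: North 3.937, South 4.464, East 4.912, West 3.420, Central 4.540, Coastal 12.651, Highland 11.076.
Rounding down gives 3, 4, 4, 3, 4, 12, 11 = 41 seats, so the divisor must be adjusted.
With modified divisor 910: modified quotas North 4.302, South 4.878, East 5.367, West 3.737, Central 4.960, Coastal 13.824, Highland 12.102.
Rounding down: North 4, South 4, East 5, West 3, Central 4, Coastal 13, Highland 12 (total 45).

North=4, South=4, East=5, West=3, Central=4, Coastal=13, Highland=12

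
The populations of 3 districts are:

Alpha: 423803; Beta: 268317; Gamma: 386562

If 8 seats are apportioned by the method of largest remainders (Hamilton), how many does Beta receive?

2

Standard divisor: 1078682 ÷ 8 ≈ 134835.25.
Standard quotas: Alpha 3.1431, Beta 1.9900, Gamma 2.8669.
Lower quotas: Alpha 3, Beta 1, Gamma 2 (sum 6, leaving 2 seats).
Remainders in descending order: Beta 0.9900, Gamma 0.8669, Alpha 0.1431.
Largest remainders: Beta, Gamma receive the extra seats.
Beta receives 2.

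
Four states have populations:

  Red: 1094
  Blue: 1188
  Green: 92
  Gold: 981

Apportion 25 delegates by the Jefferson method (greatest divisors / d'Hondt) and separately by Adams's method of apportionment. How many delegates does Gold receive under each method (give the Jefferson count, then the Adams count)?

Jefferson: Red 8, Blue 9, Green 0, Gold 8.
Adams: Red 8, Blue 9, Green 1, Gold 7.
Gold gets 8 under Jefferson and 7 under Adams.

8 and 7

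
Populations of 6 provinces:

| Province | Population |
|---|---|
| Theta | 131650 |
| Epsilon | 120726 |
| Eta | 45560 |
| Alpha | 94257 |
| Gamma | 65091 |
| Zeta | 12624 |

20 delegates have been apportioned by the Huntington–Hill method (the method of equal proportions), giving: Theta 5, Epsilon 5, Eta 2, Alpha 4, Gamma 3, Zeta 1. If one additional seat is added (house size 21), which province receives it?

Theta

Priority for the next seat is population ÷ (√(s·(s+1))).
Priorities: Theta 24035.892, Epsilon 22041.451, Eta 18599.792, Alpha 21076.506, Gamma 18790.153, Zeta 8926.516.
Highest priority: Theta.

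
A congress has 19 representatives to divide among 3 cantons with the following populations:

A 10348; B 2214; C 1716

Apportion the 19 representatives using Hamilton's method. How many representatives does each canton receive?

A 14, B 3, C 2

Total 14278; standard divisor 14278/19 ≈ 751.474.
Standard quotas: A 13.7703, B 2.9462, C 2.2835.
Lower quotas: A 13, B 2, C 2 (sum 17, leaving 2 seats).
Remainders in descending order: B 0.9462, A 0.7703, C 0.2835.
The surplus seats go to B, A.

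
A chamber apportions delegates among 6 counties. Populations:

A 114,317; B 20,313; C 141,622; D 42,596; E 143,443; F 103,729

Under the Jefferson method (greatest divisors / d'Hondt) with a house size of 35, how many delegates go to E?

9

Standard divisor 566020/35 ≈ 16172; standard quotas: A 7.069, B 1.256, C 8.757, D 2.634, E 8.870, F 6.414.
Rounding down gives 7, 1, 8, 2, 8, 6 = 32 seats, so the divisor must be adjusted.
With modified divisor 14600: modified quotas A 7.830, B 1.391, C 9.700, D 2.918, E 9.825, F 7.105.
Rounding down: A 7, B 1, C 9, D 2, E 9, F 7 (total 35).
E receives 9.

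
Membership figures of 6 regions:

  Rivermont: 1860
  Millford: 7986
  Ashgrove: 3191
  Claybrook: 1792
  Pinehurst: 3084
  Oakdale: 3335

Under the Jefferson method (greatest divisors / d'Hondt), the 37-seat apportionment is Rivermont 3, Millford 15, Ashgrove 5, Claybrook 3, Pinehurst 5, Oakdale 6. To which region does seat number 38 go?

Priority for the next seat is population ÷ (current seats + 1).
Priorities: Rivermont 465.000, Millford 499.125, Ashgrove 531.833, Claybrook 448.000, Pinehurst 514.000, Oakdale 476.429.
Highest priority: Ashgrove.

Ashgrove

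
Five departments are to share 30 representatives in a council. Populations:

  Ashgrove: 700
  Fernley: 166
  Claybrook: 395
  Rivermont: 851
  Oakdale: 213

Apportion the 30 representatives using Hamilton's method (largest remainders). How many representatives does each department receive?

Standard divisor: 2325 ÷ 30 ≈ 77.5.
Standard quotas: Ashgrove 9.032, Fernley 2.142, Claybrook 5.097, Rivermont 10.981, Oakdale 2.748.
Lower quotas: Ashgrove 9, Fernley 2, Claybrook 5, Rivermont 10, Oakdale 2 (sum 28, leaving 2 seats).
Remainders in descending order: Rivermont 0.981, Oakdale 0.748, Fernley 0.142, Claybrook 0.097, Ashgrove 0.032.
The surplus seats go to Rivermont, Oakdale.

Ashgrove: 9, Fernley: 2, Claybrook: 5, Rivermont: 11, Oakdale: 3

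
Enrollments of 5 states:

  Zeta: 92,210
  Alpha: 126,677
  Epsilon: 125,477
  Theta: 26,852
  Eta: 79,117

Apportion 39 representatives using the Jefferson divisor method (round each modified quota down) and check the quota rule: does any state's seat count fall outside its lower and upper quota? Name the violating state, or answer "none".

none

Standard quotas: Zeta 7.986, Alpha 10.971, Epsilon 10.867, Theta 2.325, Eta 6.852.
Jefferson allocation: Zeta 8, Alpha 11, Epsilon 11, Theta 2, Eta 7.
Every allocation lies between the lower and upper quota.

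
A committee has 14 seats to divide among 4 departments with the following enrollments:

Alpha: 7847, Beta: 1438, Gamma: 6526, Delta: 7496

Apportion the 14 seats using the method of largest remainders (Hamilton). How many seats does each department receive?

The standard divisor is 23307/14 ≈ 1664.786.
Standard quotas: Alpha 4.7135, Beta 0.8638, Gamma 3.9200, Delta 4.5027.
Lower quotas: Alpha 4, Beta 0, Gamma 3, Delta 4 (sum 11, leaving 3 seats).
Remainders in descending order: Gamma 0.9200, Beta 0.8638, Alpha 0.7135, Delta 0.5027.
Largest remainders: Gamma, Beta, Alpha receive the extra seats.

Alpha=5; Beta=1; Gamma=4; Delta=4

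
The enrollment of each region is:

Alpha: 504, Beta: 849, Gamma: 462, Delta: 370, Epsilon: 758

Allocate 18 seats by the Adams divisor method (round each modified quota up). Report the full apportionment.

Alpha=3, Beta=5, Gamma=3, Delta=2, Epsilon=5

Standard divisor 2943/18 ≈ 163.5; standard quotas: Alpha 3.083, Beta 5.193, Gamma 2.826, Delta 2.263, Epsilon 4.636.
Rounding up gives 4, 6, 3, 3, 5 = 21 seats, so the divisor must be adjusted.
With modified divisor 187: modified quotas Alpha 2.695, Beta 4.540, Gamma 2.471, Delta 1.979, Epsilon 4.053.
Rounding up: Alpha 3, Beta 5, Gamma 3, Delta 2, Epsilon 5 (total 18).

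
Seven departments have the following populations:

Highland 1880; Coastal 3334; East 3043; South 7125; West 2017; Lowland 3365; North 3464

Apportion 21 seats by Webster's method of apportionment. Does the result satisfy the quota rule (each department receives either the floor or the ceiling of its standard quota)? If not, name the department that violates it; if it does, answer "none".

Standard quotas: Highland 1.630, Coastal 2.890, East 2.638, South 6.176, West 1.748, Lowland 2.917, North 3.002.
Webster allocation: Highland 2, Coastal 3, East 2, South 6, West 2, Lowland 3, North 3.
Every allocation lies between the lower and upper quota.

none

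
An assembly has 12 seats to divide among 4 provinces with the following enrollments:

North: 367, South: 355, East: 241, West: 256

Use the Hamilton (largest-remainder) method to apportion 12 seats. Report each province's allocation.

Standard divisor: 1219 ÷ 12 ≈ 101.583.
Standard quotas: North 3.613, South 3.495, East 2.372, West 2.520.
Lower quotas: North 3, South 3, East 2, West 2 (sum 10, leaving 2 seats).
Remainders in descending order: North 0.613, West 0.520, South 0.495, East 0.372.
The surplus seats go to North, West.

North 4; South 3; East 2; West 3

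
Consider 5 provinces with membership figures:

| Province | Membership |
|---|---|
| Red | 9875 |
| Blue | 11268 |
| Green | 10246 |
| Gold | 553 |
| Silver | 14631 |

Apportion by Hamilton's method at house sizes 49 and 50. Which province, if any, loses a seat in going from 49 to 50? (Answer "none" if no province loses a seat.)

At 49 seats: Red 10, Blue 12, Green 11, Gold 1, Silver 15.
At 50 seats: Red 11, Blue 12, Green 11, Gold 0, Silver 16.
Gold drops from 1 to 0.

Gold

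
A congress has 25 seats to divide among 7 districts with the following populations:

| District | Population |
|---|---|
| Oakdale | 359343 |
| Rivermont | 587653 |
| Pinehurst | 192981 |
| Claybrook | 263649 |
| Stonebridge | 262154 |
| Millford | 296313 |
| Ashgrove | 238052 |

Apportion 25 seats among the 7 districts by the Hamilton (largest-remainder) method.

Total 2200145; standard divisor 2200145/25 ≈ 88005.8.
Standard quotas: Oakdale 4.0832, Rivermont 6.6774, Pinehurst 2.1928, Claybrook 2.9958, Stonebridge 2.9788, Millford 3.3670, Ashgrove 2.7050.
Lower quotas: Oakdale 4, Rivermont 6, Pinehurst 2, Claybrook 2, Stonebridge 2, Millford 3, Ashgrove 2 (sum 21, leaving 4 seats).
Remainders in descending order: Claybrook 0.9958, Stonebridge 0.9788, Ashgrove 0.7050, Rivermont 0.6774, Millford 0.3670, Pinehurst 0.1928, Oakdale 0.0832.
Largest remainders: Claybrook, Stonebridge, Ashgrove, Rivermont receive the extra seats.

Oakdale 4, Rivermont 7, Pinehurst 2, Claybrook 3, Stonebridge 3, Millford 3, Ashgrove 3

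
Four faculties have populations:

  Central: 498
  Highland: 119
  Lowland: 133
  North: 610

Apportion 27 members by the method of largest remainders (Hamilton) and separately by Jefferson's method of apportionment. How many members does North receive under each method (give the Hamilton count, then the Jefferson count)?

12 and 13

Hamilton: Central 10, Highland 2, Lowland 3, North 12.
Jefferson: Central 10, Highland 2, Lowland 2, North 13.
North gets 12 under Hamilton and 13 under Jefferson.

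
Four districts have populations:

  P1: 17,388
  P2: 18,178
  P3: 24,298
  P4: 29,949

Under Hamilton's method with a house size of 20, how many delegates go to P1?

Standard divisor: 89813 ÷ 20 ≈ 4490.65.
Standard quotas: P1 3.8720, P2 4.0480, P3 5.4108, P4 6.6692.
Lower quotas: P1 3, P2 4, P3 5, P4 6 (sum 18, leaving 2 seats).
Remainders in descending order: P1 0.8720, P4 0.6692, P3 0.4108, P2 0.0480.
The surplus seats go to P1, P4.
P1 receives 4.

4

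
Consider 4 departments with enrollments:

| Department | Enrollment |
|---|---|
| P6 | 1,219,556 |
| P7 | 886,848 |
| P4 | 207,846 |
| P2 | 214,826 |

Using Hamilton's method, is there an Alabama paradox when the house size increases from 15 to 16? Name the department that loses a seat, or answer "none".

At 15 seats: P6 7, P7 5, P4 1, P2 2.
At 16 seats: P6 8, P7 6, P4 1, P2 1.
P2 drops from 2 to 1.

P2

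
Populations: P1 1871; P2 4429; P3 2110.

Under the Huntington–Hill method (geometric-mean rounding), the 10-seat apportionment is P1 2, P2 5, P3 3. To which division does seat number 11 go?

P2

Priority for the next seat is population ÷ (√(s·(s+1))).
Priorities: P1 763.833, P2 808.621, P3 609.105.
Highest priority: P2.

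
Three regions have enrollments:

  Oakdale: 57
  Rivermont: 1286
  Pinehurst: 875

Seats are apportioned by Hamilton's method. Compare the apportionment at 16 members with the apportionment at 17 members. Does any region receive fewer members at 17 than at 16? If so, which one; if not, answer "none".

At 16 seats: Oakdale 1, Rivermont 9, Pinehurst 6.
At 17 seats: Oakdale 0, Rivermont 10, Pinehurst 7.
Oakdale drops from 1 to 0.

Oakdale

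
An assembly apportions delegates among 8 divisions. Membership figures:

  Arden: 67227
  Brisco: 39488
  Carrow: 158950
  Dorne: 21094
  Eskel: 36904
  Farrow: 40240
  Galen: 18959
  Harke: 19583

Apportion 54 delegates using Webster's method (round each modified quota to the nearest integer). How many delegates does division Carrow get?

Standard divisor 402445/54 ≈ 7452.685; standard quotas: Arden 9.021, Brisco 5.298, Carrow 21.328, Dorne 2.830, Eskel 4.952, Farrow 5.399, Galen 2.544, Harke 2.628.
Rounding to the nearest integer gives Arden 9, Brisco 5, Carrow 21, Dorne 3, Eskel 5, Farrow 5, Galen 3, Harke 3 — total 54, matching the house size, so no adjustment is needed.
Carrow receives 21.

21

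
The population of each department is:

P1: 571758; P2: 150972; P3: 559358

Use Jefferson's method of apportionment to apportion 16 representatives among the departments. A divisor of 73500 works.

P1=7, P2=2, P3=7

With modified divisor 73500: modified quotas P1 7.779, P2 2.054, P3 7.610.
Rounding down: P1 7, P2 2, P3 7 (total 16).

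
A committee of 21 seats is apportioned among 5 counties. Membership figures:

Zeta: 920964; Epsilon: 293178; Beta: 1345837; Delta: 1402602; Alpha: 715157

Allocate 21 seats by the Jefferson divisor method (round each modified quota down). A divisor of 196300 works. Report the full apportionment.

With modified divisor 196300: modified quotas Zeta 4.692, Epsilon 1.494, Beta 6.856, Delta 7.145, Alpha 3.643.
Rounding down: Zeta 4, Epsilon 1, Beta 6, Delta 7, Alpha 3 (total 21).

Zeta: 4, Epsilon: 1, Beta: 6, Delta: 7, Alpha: 3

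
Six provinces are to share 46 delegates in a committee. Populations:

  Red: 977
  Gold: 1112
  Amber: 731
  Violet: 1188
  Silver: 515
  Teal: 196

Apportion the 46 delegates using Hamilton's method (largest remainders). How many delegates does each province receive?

Red 9, Gold 11, Amber 7, Violet 12, Silver 5, Teal 2

The standard divisor is 4719/46 ≈ 102.587.
Standard quotas: Red 9.524, Gold 10.840, Amber 7.126, Violet 11.580, Silver 5.020, Teal 1.911.
Lower quotas: Red 9, Gold 10, Amber 7, Violet 11, Silver 5, Teal 1 (sum 43, leaving 3 seats).
Remainders in descending order: Teal 0.911, Gold 0.840, Violet 0.580, Red 0.524, Amber 0.126, Silver 0.020.
The surplus seats go to Teal, Gold, Violet.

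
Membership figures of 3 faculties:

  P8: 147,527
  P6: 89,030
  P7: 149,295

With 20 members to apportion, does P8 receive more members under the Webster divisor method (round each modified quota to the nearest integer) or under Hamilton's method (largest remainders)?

Hamilton

Webster: P8 7, P6 5, P7 8.
Hamilton: P8 8, P6 4, P7 8.
P8 gets 7 under Webster and 8 under Hamilton.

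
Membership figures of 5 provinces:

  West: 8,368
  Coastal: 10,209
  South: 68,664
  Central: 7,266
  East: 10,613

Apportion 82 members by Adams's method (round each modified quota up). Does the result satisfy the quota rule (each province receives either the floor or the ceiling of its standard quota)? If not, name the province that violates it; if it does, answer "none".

Standard quotas: West 6.528, Coastal 7.964, South 53.562, Central 5.668, East 8.279.
Adams allocation: West 7, Coastal 8, South 52, Central 6, East 9.
South has quota 53.562 (lower 53, upper 54) but receives 52 — outside the quota interval.

South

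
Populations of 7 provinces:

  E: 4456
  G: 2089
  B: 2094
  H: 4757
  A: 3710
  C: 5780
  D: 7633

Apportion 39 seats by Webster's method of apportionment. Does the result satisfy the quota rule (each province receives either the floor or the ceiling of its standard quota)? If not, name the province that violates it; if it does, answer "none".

Standard quotas: E 5.694, G 2.670, B 2.676, H 6.079, A 4.741, C 7.386, D 9.754.
Webster allocation: E 6, G 3, B 3, H 6, A 5, C 7, D 9.
Every allocation lies between the lower and upper quota.

none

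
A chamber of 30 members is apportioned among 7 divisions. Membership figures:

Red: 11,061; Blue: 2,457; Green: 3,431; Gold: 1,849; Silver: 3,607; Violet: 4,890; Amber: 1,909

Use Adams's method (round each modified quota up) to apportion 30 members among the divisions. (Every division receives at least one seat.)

Red=10, Blue=3, Green=4, Gold=2, Silver=4, Violet=5, Amber=2

Standard divisor 29204/30 ≈ 973.467; standard quotas: Red 11.362, Blue 2.524, Green 3.525, Gold 1.899, Silver 3.705, Violet 5.023, Amber 1.961.
Rounding up gives 12, 3, 4, 2, 4, 6, 2 = 33 seats, so the divisor must be adjusted.
With modified divisor 1120: modified quotas Red 9.876, Blue 2.194, Green 3.063, Gold 1.651, Silver 3.221, Violet 4.366, Amber 1.704.
Rounding up: Red 10, Blue 3, Green 4, Gold 2, Silver 4, Violet 5, Amber 2 (total 30).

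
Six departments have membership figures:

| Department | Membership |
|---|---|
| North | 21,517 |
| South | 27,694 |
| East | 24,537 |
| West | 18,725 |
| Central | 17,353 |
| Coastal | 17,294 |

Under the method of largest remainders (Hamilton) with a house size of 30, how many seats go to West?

4

The standard divisor is 127120/30 ≈ 4237.333.
Standard quotas: North 5.0780, South 6.5357, East 5.7907, West 4.4191, Central 4.0953, Coastal 4.0813.
Lower quotas: North 5, South 6, East 5, West 4, Central 4, Coastal 4 (sum 28, leaving 2 seats).
Remainders in descending order: East 0.7907, South 0.5357, West 0.4191, Central 0.0953, Coastal 0.0813, North 0.0780.
Largest remainders: East, South receive the extra seats.
West receives 4.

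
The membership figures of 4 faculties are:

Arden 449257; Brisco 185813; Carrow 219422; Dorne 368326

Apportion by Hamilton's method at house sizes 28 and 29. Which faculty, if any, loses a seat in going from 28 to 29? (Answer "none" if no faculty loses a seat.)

none

At 28 seats: Arden 10, Brisco 4, Carrow 5, Dorne 9.
At 29 seats: Arden 11, Brisco 4, Carrow 5, Dorne 9.
No faculty's allocation decreased.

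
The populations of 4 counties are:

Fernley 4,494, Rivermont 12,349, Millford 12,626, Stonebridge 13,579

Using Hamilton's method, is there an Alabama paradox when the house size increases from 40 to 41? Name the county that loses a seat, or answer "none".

none

At 40 seats: Fernley 4, Rivermont 11, Millford 12, Stonebridge 13.
At 41 seats: Fernley 4, Rivermont 12, Millford 12, Stonebridge 13.
No county's allocation decreased.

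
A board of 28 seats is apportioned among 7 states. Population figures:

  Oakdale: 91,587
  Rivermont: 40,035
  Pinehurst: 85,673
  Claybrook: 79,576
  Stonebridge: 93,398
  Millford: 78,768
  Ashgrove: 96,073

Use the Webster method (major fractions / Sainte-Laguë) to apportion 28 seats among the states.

Oakdale: 4, Rivermont: 2, Pinehurst: 4, Claybrook: 4, Stonebridge: 5, Millford: 4, Ashgrove: 5

Standard divisor 565110/28 ≈ 20182.5; standard quotas: Oakdale 4.538, Rivermont 1.984, Pinehurst 4.245, Claybrook 3.943, Stonebridge 4.628, Millford 3.903, Ashgrove 4.760.
Rounding to the nearest integer gives 5, 2, 4, 4, 5, 4, 5 = 29 seats, so the divisor must be adjusted.
With modified divisor 20600: modified quotas Oakdale 4.446, Rivermont 1.943, Pinehurst 4.159, Claybrook 3.863, Stonebridge 4.534, Millford 3.824, Ashgrove 4.664.
Rounding to the nearest integer: Oakdale 4, Rivermont 2, Pinehurst 4, Claybrook 4, Stonebridge 5, Millford 4, Ashgrove 5 (total 28).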